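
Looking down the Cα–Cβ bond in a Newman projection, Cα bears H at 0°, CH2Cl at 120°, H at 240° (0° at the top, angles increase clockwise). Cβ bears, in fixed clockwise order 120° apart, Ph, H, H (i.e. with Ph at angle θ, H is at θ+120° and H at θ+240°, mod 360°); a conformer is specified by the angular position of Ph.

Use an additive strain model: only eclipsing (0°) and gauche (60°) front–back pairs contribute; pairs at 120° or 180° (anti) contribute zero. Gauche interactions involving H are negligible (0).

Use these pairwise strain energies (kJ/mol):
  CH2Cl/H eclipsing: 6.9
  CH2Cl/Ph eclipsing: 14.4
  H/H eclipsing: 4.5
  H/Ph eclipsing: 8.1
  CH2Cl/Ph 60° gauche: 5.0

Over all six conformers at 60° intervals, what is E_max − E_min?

Ph at 0° is eclipsed. H at 0° is eclipsed with Ph at 0° (8.1); CH2Cl at 120° is eclipsed with H at 120° (6.9); H at 240° is eclipsed with H at 240° (4.5). Total 19.5 kJ/mol.
Ph at 60° is staggered. CH2Cl at 120° is gauche with Ph at 60° (5.0). Total 5.0 kJ/mol.
Ph at 120° is eclipsed. H at 0° is eclipsed with H at 0° (4.5); CH2Cl at 120° is eclipsed with Ph at 120° (14.4); H at 240° is eclipsed with H at 240° (4.5). Total 23.4 kJ/mol.
Ph at 180° is staggered. CH2Cl at 120° is gauche with Ph at 180° (5.0). Total 5.0 kJ/mol.
Ph at 240° is eclipsed. H at 0° is eclipsed with H at 0° (4.5); CH2Cl at 120° is eclipsed with H at 120° (6.9); H at 240° is eclipsed with Ph at 240° (8.1). Total 19.5 kJ/mol.
Ph at 300° (staggered): no non-H gauche contacts → 0.0 kJ/mol.
Max at 120° (23.4 kJ/mol), min at 300° (0.0 kJ/mol); barrier = 23.4 kJ/mol.

23.4 kJ/mol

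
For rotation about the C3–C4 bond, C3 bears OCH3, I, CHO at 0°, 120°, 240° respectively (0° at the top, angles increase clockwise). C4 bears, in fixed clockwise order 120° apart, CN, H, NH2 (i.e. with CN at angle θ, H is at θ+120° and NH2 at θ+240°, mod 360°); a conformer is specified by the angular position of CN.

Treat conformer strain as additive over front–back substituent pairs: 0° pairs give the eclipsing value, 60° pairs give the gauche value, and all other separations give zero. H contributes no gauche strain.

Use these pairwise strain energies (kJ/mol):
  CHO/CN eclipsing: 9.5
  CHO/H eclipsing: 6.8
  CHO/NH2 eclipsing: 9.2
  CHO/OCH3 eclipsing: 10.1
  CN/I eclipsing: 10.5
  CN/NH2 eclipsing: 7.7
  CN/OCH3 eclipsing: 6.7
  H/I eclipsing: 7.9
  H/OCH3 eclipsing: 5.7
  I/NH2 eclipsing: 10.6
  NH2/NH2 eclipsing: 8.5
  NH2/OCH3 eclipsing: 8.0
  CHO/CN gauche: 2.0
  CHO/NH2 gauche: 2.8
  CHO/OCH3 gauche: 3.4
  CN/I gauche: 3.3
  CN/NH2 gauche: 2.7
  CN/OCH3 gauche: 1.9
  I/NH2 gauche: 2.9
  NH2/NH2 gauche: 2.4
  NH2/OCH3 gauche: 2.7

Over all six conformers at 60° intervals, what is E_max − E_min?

CN at 0° (eclipsed): OCH3(0°)/CN(0°) eclipsed 6.7; I(120°)/H(120°) eclipsed 7.9; CHO(240°)/NH2(240°) eclipsed 9.2 → 23.8 kJ/mol.
CN at 60° (staggered): OCH3(0°)/CN(60°) gauche 1.9; OCH3(0°)/NH2(300°) gauche 2.7; I(120°)/CN(60°) gauche 3.3; CHO(240°)/NH2(300°) gauche 2.8 → 10.7 kJ/mol.
CN at 120° (eclipsed): OCH3(0°)/NH2(0°) eclipsed 8.0; I(120°)/CN(120°) eclipsed 10.5; CHO(240°)/H(240°) eclipsed 6.8 → 25.3 kJ/mol.
CN at 180° (staggered): OCH3(0°)/NH2(60°) gauche 2.7; I(120°)/CN(180°) gauche 3.3; I(120°)/NH2(60°) gauche 2.9; CHO(240°)/CN(180°) gauche 2.0 → 10.9 kJ/mol.
CN at 240° (eclipsed): OCH3(0°)/H(0°) eclipsed 5.7; I(120°)/NH2(120°) eclipsed 10.6; CHO(240°)/CN(240°) eclipsed 9.5 → 25.8 kJ/mol.
CN at 300° (staggered): OCH3(0°)/CN(300°) gauche 1.9; I(120°)/NH2(180°) gauche 2.9; CHO(240°)/CN(300°) gauche 2.0; CHO(240°)/NH2(180°) gauche 2.8 → 9.6 kJ/mol.
Max at 240° (25.8 kJ/mol), min at 300° (9.6 kJ/mol); barrier = 16.2 kJ/mol.

16.2 kJ/mol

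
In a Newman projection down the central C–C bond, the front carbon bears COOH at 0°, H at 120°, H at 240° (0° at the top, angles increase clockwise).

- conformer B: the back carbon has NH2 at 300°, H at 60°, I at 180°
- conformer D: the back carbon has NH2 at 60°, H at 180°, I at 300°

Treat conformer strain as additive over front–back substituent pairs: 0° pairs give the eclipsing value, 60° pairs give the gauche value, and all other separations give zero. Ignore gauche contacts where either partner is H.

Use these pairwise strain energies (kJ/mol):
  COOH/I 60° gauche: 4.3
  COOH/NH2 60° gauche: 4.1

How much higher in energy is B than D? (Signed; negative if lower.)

-4.3 kJ/mol

B is staggered. COOH at 0° is gauche with NH2 at 300° (4.1). Total 4.1 kJ/mol.
D is staggered. COOH at 0° is gauche with NH2 at 60° (4.1); COOH at 0° is gauche with I at 300° (4.3). Total 8.4 kJ/mol.
E(B) − E(D) = 4.1 − 8.4 = -4.3 kJ/mol.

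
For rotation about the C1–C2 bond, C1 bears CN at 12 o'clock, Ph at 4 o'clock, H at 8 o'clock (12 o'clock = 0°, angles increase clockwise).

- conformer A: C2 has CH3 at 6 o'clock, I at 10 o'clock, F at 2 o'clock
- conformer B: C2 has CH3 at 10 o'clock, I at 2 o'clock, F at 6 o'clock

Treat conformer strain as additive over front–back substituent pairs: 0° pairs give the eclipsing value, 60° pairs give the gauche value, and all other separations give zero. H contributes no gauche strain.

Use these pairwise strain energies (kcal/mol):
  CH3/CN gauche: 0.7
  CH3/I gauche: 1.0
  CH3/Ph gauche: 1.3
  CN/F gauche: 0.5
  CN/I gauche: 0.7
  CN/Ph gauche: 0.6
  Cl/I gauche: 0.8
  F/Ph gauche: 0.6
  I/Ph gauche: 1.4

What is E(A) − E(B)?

-0.3 kcal/mol

A (staggered): CN–I gauche, CN–F gauche, Ph–CH3 gauche, Ph–F gauche; 0.7 + 0.5 + 1.3 + 0.6 = 3.1 kcal/mol.
B (staggered): CN–CH3 gauche, CN–I gauche, Ph–I gauche, Ph–F gauche; 0.7 + 0.7 + 1.4 + 0.6 = 3.4 kcal/mol.
E(A) − E(B) = 3.1 − 3.4 = -0.3 kcal/mol.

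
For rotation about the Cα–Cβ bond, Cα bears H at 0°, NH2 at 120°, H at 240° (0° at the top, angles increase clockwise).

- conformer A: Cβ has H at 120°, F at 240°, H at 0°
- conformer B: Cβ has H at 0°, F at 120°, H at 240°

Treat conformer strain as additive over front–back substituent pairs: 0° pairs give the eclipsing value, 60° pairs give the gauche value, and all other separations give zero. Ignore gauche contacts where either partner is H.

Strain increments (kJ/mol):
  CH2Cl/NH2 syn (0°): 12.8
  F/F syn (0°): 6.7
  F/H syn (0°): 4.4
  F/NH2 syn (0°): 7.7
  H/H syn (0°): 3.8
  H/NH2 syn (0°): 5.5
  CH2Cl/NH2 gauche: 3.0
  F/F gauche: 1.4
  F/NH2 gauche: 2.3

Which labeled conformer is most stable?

A (eclipsed): H–H eclipsed, NH2–H eclipsed, H–F eclipsed; 3.8 + 5.5 + 4.4 = 13.7 kJ/mol.
B (eclipsed): H–H eclipsed, NH2–F eclipsed, H–H eclipsed; 3.8 + 7.7 + 3.8 = 15.3 kJ/mol.
A has the lowest total (13.7 kJ/mol).

A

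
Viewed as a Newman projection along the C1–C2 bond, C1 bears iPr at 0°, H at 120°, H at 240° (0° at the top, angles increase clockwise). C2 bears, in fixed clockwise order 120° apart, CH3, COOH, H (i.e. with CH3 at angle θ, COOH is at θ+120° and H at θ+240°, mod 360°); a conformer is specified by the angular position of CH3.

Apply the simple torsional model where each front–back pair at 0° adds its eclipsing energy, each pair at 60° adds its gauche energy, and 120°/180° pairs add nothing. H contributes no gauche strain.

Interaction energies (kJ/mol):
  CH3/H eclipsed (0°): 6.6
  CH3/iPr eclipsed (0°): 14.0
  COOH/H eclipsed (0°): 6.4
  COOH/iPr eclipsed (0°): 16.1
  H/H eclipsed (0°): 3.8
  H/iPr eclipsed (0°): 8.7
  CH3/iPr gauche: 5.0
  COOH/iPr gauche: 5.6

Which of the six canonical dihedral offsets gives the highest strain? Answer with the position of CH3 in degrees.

240°

CH3 at 0° is eclipsed. iPr at 0° is eclipsed with CH3 at 0° (14.0); H at 120° is eclipsed with COOH at 120° (6.4); H at 240° is eclipsed with H at 240° (3.8). Total 24.2 kJ/mol.
CH3 at 60° is staggered. iPr at 0° is gauche with CH3 at 60° (5.0). Total 5.0 kJ/mol.
CH3 at 120° is eclipsed. iPr at 0° is eclipsed with H at 0° (8.7); H at 120° is eclipsed with CH3 at 120° (6.6); H at 240° is eclipsed with COOH at 240° (6.4). Total 21.7 kJ/mol.
CH3 at 180° is staggered. iPr at 0° is gauche with COOH at 300° (5.6). Total 5.6 kJ/mol.
CH3 at 240° is eclipsed. iPr at 0° is eclipsed with COOH at 0° (16.1); H at 120° is eclipsed with H at 120° (3.8); H at 240° is eclipsed with CH3 at 240° (6.6). Total 26.5 kJ/mol.
CH3 at 300° is staggered. iPr at 0° is gauche with CH3 at 300° (5.0); iPr at 0° is gauche with COOH at 60° (5.6). Total 10.6 kJ/mol.
The maximum (26.5 kJ/mol) occurs with CH3 at 240°.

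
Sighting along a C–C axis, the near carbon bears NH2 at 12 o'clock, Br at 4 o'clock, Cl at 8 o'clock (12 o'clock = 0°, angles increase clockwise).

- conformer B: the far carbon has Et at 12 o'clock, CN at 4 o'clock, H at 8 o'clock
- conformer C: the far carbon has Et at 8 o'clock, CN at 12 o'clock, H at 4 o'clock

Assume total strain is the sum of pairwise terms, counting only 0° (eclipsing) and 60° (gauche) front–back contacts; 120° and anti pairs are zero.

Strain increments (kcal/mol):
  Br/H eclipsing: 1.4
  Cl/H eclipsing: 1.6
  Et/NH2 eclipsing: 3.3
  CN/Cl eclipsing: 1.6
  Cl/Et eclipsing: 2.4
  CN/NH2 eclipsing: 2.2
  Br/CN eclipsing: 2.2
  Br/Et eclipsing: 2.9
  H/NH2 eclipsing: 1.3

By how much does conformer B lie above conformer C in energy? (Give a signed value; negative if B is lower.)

+1.1 kcal/mol

B (eclipsed): NH2(0°)/Et(0°) eclipsed 3.3; Br(120°)/CN(120°) eclipsed 2.2; Cl(240°)/H(240°) eclipsed 1.6 → 7.1 kcal/mol.
C (eclipsed): NH2(0°)/CN(0°) eclipsed 2.2; Br(120°)/H(120°) eclipsed 1.4; Cl(240°)/Et(240°) eclipsed 2.4 → 6.0 kcal/mol.
E(B) − E(C) = 7.1 − 6.0 = +1.1 kcal/mol.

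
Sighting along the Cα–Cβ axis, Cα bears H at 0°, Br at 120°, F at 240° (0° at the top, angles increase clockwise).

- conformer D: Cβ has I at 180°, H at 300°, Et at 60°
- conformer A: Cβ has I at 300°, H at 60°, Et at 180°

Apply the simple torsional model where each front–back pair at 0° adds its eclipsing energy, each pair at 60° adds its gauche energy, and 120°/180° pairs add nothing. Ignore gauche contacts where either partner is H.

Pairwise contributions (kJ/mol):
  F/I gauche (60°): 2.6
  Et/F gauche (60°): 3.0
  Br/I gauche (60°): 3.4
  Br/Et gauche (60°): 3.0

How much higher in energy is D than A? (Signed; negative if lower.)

+0.4 kJ/mol

D (staggered): Br(120°)/I(180°) gauche 3.4; Br(120°)/Et(60°) gauche 3.0; F(240°)/I(180°) gauche 2.6 → 9.0 kJ/mol.
A (staggered): Br(120°)/Et(180°) gauche 3.0; F(240°)/I(300°) gauche 2.6; F(240°)/Et(180°) gauche 3.0 → 8.6 kJ/mol.
E(D) − E(A) = 9.0 − 8.6 = +0.4 kJ/mol.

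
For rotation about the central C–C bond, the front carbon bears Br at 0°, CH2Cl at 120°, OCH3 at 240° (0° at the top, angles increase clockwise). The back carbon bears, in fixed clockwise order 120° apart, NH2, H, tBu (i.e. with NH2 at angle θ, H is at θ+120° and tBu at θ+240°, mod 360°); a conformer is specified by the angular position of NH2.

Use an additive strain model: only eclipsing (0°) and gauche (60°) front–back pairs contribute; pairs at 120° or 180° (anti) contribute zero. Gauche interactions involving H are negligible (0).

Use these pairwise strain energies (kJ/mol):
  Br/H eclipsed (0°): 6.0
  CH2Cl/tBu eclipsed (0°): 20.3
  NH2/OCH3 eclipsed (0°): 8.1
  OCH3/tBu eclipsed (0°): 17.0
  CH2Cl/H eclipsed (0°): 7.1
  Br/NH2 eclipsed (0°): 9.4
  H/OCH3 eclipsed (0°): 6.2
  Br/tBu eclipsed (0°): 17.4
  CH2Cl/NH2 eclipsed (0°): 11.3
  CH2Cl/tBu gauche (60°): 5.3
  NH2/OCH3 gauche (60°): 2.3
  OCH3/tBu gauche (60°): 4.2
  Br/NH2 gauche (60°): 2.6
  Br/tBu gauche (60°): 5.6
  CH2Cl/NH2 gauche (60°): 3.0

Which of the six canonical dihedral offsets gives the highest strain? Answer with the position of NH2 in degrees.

120°

NH2 at 0° (eclipsed): Br(0°)/NH2(0°) eclipsed 9.4; CH2Cl(120°)/H(120°) eclipsed 7.1; OCH3(240°)/tBu(240°) eclipsed 17.0 → 33.5 kJ/mol.
NH2 at 60° (staggered): Br(0°)/NH2(60°) gauche 2.6; Br(0°)/tBu(300°) gauche 5.6; CH2Cl(120°)/NH2(60°) gauche 3.0; OCH3(240°)/tBu(300°) gauche 4.2 → 15.4 kJ/mol.
NH2 at 120° (eclipsed): Br(0°)/tBu(0°) eclipsed 17.4; CH2Cl(120°)/NH2(120°) eclipsed 11.3; OCH3(240°)/H(240°) eclipsed 6.2 → 34.9 kJ/mol.
NH2 at 180° (staggered): Br(0°)/tBu(60°) gauche 5.6; CH2Cl(120°)/NH2(180°) gauche 3.0; CH2Cl(120°)/tBu(60°) gauche 5.3; OCH3(240°)/NH2(180°) gauche 2.3 → 16.2 kJ/mol.
NH2 at 240° (eclipsed): Br(0°)/H(0°) eclipsed 6.0; CH2Cl(120°)/tBu(120°) eclipsed 20.3; OCH3(240°)/NH2(240°) eclipsed 8.1 → 34.4 kJ/mol.
NH2 at 300° (staggered): Br(0°)/NH2(300°) gauche 2.6; CH2Cl(120°)/tBu(180°) gauche 5.3; OCH3(240°)/NH2(300°) gauche 2.3; OCH3(240°)/tBu(180°) gauche 4.2 → 14.4 kJ/mol.
The maximum (34.9 kJ/mol) occurs with NH2 at 120°.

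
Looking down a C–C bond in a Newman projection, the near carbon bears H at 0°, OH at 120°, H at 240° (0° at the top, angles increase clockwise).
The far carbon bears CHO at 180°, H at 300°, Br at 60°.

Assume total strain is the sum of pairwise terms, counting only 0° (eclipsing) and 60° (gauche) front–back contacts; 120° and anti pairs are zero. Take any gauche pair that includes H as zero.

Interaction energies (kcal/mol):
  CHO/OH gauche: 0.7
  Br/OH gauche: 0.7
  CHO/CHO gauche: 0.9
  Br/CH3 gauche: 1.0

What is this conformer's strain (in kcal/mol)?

1.4 kcal/mol

This conformer (staggered): OH(120°)/CHO(180°) gauche 0.7; OH(120°)/Br(60°) gauche 0.7 → 1.4 kcal/mol.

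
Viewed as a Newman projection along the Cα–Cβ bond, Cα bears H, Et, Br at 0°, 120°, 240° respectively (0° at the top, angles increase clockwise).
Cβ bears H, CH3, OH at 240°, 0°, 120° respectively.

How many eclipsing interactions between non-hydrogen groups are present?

Non-H eclipsing pairs: Et(120°)/OH(120°) — 1 interaction.

1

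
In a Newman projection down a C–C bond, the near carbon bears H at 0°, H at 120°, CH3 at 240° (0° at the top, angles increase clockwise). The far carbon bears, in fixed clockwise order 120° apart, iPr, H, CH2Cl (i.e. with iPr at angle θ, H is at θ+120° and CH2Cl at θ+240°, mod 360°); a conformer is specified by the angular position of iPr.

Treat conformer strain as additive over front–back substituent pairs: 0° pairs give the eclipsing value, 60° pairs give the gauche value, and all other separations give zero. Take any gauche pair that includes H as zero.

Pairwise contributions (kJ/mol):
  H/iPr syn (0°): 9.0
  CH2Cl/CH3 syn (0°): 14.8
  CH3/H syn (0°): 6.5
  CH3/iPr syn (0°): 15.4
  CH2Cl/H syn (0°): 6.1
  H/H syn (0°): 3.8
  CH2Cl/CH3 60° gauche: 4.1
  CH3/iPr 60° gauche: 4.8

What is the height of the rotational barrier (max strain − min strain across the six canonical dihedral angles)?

iPr at 0° is eclipsed. H at 0° is eclipsed with iPr at 0° (9.0); H at 120° is eclipsed with H at 120° (3.8); CH3 at 240° is eclipsed with CH2Cl at 240° (14.8). Total 27.6 kJ/mol.
iPr at 60° is staggered. CH3 at 240° is gauche with CH2Cl at 300° (4.1). Total 4.1 kJ/mol.
iPr at 120° is eclipsed. H at 0° is eclipsed with CH2Cl at 0° (6.1); H at 120° is eclipsed with iPr at 120° (9.0); CH3 at 240° is eclipsed with H at 240° (6.5). Total 21.6 kJ/mol.
iPr at 180° is staggered. CH3 at 240° is gauche with iPr at 180° (4.8). Total 4.8 kJ/mol.
iPr at 240° is eclipsed. H at 0° is eclipsed with H at 0° (3.8); H at 120° is eclipsed with CH2Cl at 120° (6.1); CH3 at 240° is eclipsed with iPr at 240° (15.4). Total 25.3 kJ/mol.
iPr at 300° is staggered. CH3 at 240° is gauche with iPr at 300° (4.8); CH3 at 240° is gauche with CH2Cl at 180° (4.1). Total 8.9 kJ/mol.
Max at 0° (27.6 kJ/mol), min at 60° (4.1 kJ/mol); barrier = 23.5 kJ/mol.

23.5 kJ/mol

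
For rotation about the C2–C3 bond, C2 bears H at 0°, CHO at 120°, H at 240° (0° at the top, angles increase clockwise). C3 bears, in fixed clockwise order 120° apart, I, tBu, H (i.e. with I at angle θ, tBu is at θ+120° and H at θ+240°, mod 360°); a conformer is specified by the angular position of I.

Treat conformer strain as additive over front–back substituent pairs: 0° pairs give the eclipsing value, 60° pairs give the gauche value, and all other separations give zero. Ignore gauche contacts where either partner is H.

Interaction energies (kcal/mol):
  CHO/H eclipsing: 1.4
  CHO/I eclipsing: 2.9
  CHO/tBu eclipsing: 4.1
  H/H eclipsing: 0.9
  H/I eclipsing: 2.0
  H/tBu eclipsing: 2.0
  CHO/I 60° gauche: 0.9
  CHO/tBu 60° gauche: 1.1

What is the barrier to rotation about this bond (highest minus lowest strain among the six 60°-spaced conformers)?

I at 0° (eclipsed): H(0°)/I(0°) eclipsed 2.0; CHO(120°)/tBu(120°) eclipsed 4.1; H(240°)/H(240°) eclipsed 0.9 → 7.0 kcal/mol.
I at 60° (staggered): CHO(120°)/I(60°) gauche 0.9; CHO(120°)/tBu(180°) gauche 1.1 → 2.0 kcal/mol.
I at 120° (eclipsed): H(0°)/H(0°) eclipsed 0.9; CHO(120°)/I(120°) eclipsed 2.9; H(240°)/tBu(240°) eclipsed 2.0 → 5.8 kcal/mol.
I at 180° (staggered): CHO(120°)/I(180°) gauche 0.9 → 0.9 kcal/mol.
I at 240° (eclipsed): H(0°)/tBu(0°) eclipsed 2.0; CHO(120°)/H(120°) eclipsed 1.4; H(240°)/I(240°) eclipsed 2.0 → 5.4 kcal/mol.
I at 300° (staggered): CHO(120°)/tBu(60°) gauche 1.1 → 1.1 kcal/mol.
Max at 0° (7.0 kcal/mol), min at 180° (0.9 kcal/mol); barrier = 6.1 kcal/mol.

6.1 kcal/mol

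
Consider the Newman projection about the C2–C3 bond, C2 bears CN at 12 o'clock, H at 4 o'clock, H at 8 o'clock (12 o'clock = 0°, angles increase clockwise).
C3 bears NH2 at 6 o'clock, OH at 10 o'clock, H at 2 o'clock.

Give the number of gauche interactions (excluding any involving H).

Non-H gauche pairs: CN(0°)/OH(300°) — 1 interaction.

1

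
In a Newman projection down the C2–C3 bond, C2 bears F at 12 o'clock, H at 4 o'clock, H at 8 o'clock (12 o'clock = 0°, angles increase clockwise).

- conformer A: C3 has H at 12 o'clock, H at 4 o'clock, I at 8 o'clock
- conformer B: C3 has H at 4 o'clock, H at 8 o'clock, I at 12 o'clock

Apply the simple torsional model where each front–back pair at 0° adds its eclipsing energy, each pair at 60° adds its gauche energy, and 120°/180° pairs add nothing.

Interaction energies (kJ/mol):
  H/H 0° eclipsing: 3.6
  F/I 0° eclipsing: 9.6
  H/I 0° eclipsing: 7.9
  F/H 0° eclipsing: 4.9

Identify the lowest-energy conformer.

A

A is eclipsed. F at 0° is eclipsed with H at 0° (4.9); H at 120° is eclipsed with H at 120° (3.6); H at 240° is eclipsed with I at 240° (7.9). Total 16.4 kJ/mol.
B is eclipsed. F at 0° is eclipsed with I at 0° (9.6); H at 120° is eclipsed with H at 120° (3.6); H at 240° is eclipsed with H at 240° (3.6). Total 16.8 kJ/mol.
A has the lowest total (16.4 kJ/mol).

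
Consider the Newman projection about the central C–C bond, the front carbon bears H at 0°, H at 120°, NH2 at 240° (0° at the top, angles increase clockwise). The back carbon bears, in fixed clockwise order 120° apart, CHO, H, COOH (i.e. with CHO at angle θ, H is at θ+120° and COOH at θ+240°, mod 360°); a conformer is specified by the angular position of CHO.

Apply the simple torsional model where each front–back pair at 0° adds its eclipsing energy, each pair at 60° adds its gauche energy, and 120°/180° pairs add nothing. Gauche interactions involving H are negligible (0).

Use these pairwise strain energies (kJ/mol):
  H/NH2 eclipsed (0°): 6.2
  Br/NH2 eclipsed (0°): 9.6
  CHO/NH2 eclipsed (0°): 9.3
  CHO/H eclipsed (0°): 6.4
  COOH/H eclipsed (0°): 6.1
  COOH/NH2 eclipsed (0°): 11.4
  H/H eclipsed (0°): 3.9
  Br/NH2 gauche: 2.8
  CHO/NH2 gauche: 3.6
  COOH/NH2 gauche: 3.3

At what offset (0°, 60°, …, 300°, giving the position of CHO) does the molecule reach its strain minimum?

CHO at 0° is eclipsed. H at 0° is eclipsed with CHO at 0° (6.4); H at 120° is eclipsed with H at 120° (3.9); NH2 at 240° is eclipsed with COOH at 240° (11.4). Total 21.7 kJ/mol.
CHO at 60° is staggered. NH2 at 240° is gauche with COOH at 300° (3.3). Total 3.3 kJ/mol.
CHO at 120° is eclipsed. H at 0° is eclipsed with COOH at 0° (6.1); H at 120° is eclipsed with CHO at 120° (6.4); NH2 at 240° is eclipsed with H at 240° (6.2). Total 18.7 kJ/mol.
CHO at 180° is staggered. NH2 at 240° is gauche with CHO at 180° (3.6). Total 3.6 kJ/mol.
CHO at 240° is eclipsed. H at 0° is eclipsed with H at 0° (3.9); H at 120° is eclipsed with COOH at 120° (6.1); NH2 at 240° is eclipsed with CHO at 240° (9.3). Total 19.3 kJ/mol.
CHO at 300° is staggered. NH2 at 240° is gauche with CHO at 300° (3.6); NH2 at 240° is gauche with COOH at 180° (3.3). Total 6.9 kJ/mol.
The minimum (3.3 kJ/mol) occurs with CHO at 60°.

60°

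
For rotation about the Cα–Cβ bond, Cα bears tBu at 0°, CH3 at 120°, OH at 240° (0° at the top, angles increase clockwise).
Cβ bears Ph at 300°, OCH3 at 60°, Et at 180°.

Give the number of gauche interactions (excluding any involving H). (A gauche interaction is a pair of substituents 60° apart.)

6

Non-H gauche pairs: tBu(0°)/Ph(300°); tBu(0°)/OCH3(60°); CH3(120°)/OCH3(60°); CH3(120°)/Et(180°); OH(240°)/Ph(300°); OH(240°)/Et(180°) — 6 interactions.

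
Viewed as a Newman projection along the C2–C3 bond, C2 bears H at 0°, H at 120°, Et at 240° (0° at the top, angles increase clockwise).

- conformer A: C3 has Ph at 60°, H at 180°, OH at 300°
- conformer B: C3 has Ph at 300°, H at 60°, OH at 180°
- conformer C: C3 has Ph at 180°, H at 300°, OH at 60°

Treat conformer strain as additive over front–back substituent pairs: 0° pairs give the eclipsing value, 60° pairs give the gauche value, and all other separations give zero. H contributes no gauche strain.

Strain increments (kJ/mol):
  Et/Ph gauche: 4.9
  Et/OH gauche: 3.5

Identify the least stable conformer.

B

A is staggered. Et at 240° is gauche with OH at 300° (3.5). Total 3.5 kJ/mol.
B is staggered. Et at 240° is gauche with Ph at 300° (4.9); Et at 240° is gauche with OH at 180° (3.5). Total 8.4 kJ/mol.
C is staggered. Et at 240° is gauche with Ph at 180° (4.9). Total 4.9 kJ/mol.
B has the highest total (8.4 kJ/mol).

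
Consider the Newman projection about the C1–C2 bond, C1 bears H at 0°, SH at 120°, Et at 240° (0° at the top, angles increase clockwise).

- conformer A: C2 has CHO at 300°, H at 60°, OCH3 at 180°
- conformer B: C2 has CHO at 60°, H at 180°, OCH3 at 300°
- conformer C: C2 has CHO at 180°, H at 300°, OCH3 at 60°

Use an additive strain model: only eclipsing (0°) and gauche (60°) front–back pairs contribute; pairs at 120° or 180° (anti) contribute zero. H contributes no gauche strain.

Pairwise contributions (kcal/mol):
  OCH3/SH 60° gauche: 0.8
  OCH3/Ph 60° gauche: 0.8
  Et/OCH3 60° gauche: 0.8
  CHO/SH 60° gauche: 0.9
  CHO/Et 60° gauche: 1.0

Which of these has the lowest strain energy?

B

A (staggered): SH(120°)/OCH3(180°) gauche 0.8; Et(240°)/CHO(300°) gauche 1.0; Et(240°)/OCH3(180°) gauche 0.8 → 2.6 kcal/mol.
B (staggered): SH(120°)/CHO(60°) gauche 0.9; Et(240°)/OCH3(300°) gauche 0.8 → 1.7 kcal/mol.
C (staggered): SH(120°)/CHO(180°) gauche 0.9; SH(120°)/OCH3(60°) gauche 0.8; Et(240°)/CHO(180°) gauche 1.0 → 2.7 kcal/mol.
B has the lowest total (1.7 kcal/mol).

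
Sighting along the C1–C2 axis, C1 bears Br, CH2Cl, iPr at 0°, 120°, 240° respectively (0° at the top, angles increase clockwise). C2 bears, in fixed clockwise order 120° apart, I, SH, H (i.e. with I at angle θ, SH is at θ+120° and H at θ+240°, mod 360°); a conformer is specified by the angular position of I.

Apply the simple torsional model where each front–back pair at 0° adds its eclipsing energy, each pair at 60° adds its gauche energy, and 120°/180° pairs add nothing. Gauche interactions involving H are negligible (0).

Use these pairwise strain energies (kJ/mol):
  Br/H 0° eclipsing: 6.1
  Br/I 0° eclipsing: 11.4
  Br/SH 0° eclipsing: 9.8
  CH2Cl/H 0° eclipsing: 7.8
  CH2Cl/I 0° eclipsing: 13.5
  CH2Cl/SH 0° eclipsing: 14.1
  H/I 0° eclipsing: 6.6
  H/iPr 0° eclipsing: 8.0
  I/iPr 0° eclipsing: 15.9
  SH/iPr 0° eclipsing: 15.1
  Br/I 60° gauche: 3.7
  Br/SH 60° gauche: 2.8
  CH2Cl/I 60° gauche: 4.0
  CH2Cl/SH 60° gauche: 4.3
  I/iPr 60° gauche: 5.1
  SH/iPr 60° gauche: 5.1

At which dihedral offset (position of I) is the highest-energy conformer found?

120°

I at 0° is eclipsed. Br at 0° is eclipsed with I at 0° (11.4); CH2Cl at 120° is eclipsed with SH at 120° (14.1); iPr at 240° is eclipsed with H at 240° (8.0). Total 33.5 kJ/mol.
I at 60° is staggered. Br at 0° is gauche with I at 60° (3.7); CH2Cl at 120° is gauche with I at 60° (4.0); CH2Cl at 120° is gauche with SH at 180° (4.3); iPr at 240° is gauche with SH at 180° (5.1). Total 17.1 kJ/mol.
I at 120° is eclipsed. Br at 0° is eclipsed with H at 0° (6.1); CH2Cl at 120° is eclipsed with I at 120° (13.5); iPr at 240° is eclipsed with SH at 240° (15.1). Total 34.7 kJ/mol.
I at 180° is staggered. Br at 0° is gauche with SH at 300° (2.8); CH2Cl at 120° is gauche with I at 180° (4.0); iPr at 240° is gauche with I at 180° (5.1); iPr at 240° is gauche with SH at 300° (5.1). Total 17.0 kJ/mol.
I at 240° is eclipsed. Br at 0° is eclipsed with SH at 0° (9.8); CH2Cl at 120° is eclipsed with H at 120° (7.8); iPr at 240° is eclipsed with I at 240° (15.9). Total 33.5 kJ/mol.
I at 300° is staggered. Br at 0° is gauche with I at 300° (3.7); Br at 0° is gauche with SH at 60° (2.8); CH2Cl at 120° is gauche with SH at 60° (4.3); iPr at 240° is gauche with I at 300° (5.1). Total 15.9 kJ/mol.
The maximum (34.7 kJ/mol) occurs with I at 120°.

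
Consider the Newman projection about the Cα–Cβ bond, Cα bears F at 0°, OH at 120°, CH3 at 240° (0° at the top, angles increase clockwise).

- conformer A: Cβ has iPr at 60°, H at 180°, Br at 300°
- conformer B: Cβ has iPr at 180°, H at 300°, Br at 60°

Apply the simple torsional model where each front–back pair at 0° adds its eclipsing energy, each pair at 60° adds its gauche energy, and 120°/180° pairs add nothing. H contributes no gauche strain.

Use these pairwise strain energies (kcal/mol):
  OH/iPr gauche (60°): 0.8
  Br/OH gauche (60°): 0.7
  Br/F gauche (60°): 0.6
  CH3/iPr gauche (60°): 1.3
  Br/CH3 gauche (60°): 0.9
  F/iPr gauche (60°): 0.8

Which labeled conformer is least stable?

A is staggered. F at 0° is gauche with iPr at 60° (0.8); F at 0° is gauche with Br at 300° (0.6); OH at 120° is gauche with iPr at 60° (0.8); CH3 at 240° is gauche with Br at 300° (0.9). Total 3.1 kcal/mol.
B is staggered. F at 0° is gauche with Br at 60° (0.6); OH at 120° is gauche with iPr at 180° (0.8); OH at 120° is gauche with Br at 60° (0.7); CH3 at 240° is gauche with iPr at 180° (1.3). Total 3.4 kcal/mol.
B has the highest total (3.4 kcal/mol).

B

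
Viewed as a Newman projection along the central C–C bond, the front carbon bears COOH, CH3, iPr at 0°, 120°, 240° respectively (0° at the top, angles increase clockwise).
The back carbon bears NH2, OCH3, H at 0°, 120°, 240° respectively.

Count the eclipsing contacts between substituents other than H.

Non-H eclipsing pairs: COOH(0°)/NH2(0°); CH3(120°)/OCH3(120°) — 2 interactions.

2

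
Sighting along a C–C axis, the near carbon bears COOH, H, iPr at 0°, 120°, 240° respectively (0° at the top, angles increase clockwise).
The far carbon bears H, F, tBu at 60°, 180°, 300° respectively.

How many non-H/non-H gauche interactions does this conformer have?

Non-H gauche pairs: COOH(0°)/tBu(300°); iPr(240°)/F(180°); iPr(240°)/tBu(300°) — 3 interactions.

3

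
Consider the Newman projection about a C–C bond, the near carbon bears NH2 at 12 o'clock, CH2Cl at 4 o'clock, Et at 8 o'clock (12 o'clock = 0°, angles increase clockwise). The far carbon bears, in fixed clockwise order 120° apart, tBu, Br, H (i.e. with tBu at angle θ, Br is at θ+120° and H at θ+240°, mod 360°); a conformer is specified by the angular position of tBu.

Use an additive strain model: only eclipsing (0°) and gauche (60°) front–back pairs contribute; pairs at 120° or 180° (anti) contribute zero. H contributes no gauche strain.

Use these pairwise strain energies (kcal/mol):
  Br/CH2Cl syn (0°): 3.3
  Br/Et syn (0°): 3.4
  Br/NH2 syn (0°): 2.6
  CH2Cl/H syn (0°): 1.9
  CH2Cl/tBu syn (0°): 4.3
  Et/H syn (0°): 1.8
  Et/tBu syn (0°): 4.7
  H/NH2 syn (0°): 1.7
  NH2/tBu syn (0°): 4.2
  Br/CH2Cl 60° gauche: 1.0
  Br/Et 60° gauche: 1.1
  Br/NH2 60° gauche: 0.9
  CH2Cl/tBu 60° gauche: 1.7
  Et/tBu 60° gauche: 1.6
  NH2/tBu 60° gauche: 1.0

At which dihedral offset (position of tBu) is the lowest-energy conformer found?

tBu at 0° is eclipsed. NH2 at 0° is eclipsed with tBu at 0° (4.2); CH2Cl at 120° is eclipsed with Br at 120° (3.3); Et at 240° is eclipsed with H at 240° (1.8). Total 9.3 kcal/mol.
tBu at 60° is staggered. NH2 at 0° is gauche with tBu at 60° (1.0); CH2Cl at 120° is gauche with tBu at 60° (1.7); CH2Cl at 120° is gauche with Br at 180° (1.0); Et at 240° is gauche with Br at 180° (1.1). Total 4.8 kcal/mol.
tBu at 120° is eclipsed. NH2 at 0° is eclipsed with H at 0° (1.7); CH2Cl at 120° is eclipsed with tBu at 120° (4.3); Et at 240° is eclipsed with Br at 240° (3.4). Total 9.4 kcal/mol.
tBu at 180° is staggered. NH2 at 0° is gauche with Br at 300° (0.9); CH2Cl at 120° is gauche with tBu at 180° (1.7); Et at 240° is gauche with tBu at 180° (1.6); Et at 240° is gauche with Br at 300° (1.1). Total 5.3 kcal/mol.
tBu at 240° is eclipsed. NH2 at 0° is eclipsed with Br at 0° (2.6); CH2Cl at 120° is eclipsed with H at 120° (1.9); Et at 240° is eclipsed with tBu at 240° (4.7). Total 9.2 kcal/mol.
tBu at 300° is staggered. NH2 at 0° is gauche with tBu at 300° (1.0); NH2 at 0° is gauche with Br at 60° (0.9); CH2Cl at 120° is gauche with Br at 60° (1.0); Et at 240° is gauche with tBu at 300° (1.6). Total 4.5 kcal/mol.
The minimum (4.5 kcal/mol) occurs with tBu at 300°.

300°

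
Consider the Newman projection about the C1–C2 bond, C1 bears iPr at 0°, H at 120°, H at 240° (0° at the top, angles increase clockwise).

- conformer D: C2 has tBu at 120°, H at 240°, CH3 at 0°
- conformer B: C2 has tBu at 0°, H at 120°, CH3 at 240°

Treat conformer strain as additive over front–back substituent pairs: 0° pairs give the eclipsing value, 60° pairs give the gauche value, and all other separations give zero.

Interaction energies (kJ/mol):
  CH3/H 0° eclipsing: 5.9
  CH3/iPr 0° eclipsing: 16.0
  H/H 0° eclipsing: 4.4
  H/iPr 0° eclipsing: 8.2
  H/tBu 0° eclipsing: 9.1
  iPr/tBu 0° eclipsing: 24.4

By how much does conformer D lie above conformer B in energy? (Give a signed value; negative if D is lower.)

D (eclipsed): iPr(0°)/CH3(0°) eclipsed 16.0; H(120°)/tBu(120°) eclipsed 9.1; H(240°)/H(240°) eclipsed 4.4 → 29.5 kJ/mol.
B (eclipsed): iPr(0°)/tBu(0°) eclipsed 24.4; H(120°)/H(120°) eclipsed 4.4; H(240°)/CH3(240°) eclipsed 5.9 → 34.7 kJ/mol.
E(D) − E(B) = 29.5 − 34.7 = -5.2 kJ/mol.

-5.2 kJ/mol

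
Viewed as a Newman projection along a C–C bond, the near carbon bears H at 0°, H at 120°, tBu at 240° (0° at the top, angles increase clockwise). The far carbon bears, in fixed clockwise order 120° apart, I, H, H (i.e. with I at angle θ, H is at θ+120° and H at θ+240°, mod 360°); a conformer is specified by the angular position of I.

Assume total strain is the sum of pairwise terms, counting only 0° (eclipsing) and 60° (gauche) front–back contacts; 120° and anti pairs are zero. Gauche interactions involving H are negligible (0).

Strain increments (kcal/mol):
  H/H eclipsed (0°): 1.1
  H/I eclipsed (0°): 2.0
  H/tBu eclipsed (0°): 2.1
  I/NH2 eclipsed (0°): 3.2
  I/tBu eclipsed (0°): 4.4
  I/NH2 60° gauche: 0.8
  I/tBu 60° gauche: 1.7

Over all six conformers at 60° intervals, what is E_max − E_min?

I at 0° (eclipsed): H(0°)/I(0°) eclipsed 2.0; H(120°)/H(120°) eclipsed 1.1; tBu(240°)/H(240°) eclipsed 2.1 → 5.2 kcal/mol.
I at 60° (staggered): no non-H gauche contacts → 0.0 kcal/mol.
I at 120° (eclipsed): H(0°)/H(0°) eclipsed 1.1; H(120°)/I(120°) eclipsed 2.0; tBu(240°)/H(240°) eclipsed 2.1 → 5.2 kcal/mol.
I at 180° (staggered): tBu(240°)/I(180°) gauche 1.7 → 1.7 kcal/mol.
I at 240° (eclipsed): H(0°)/H(0°) eclipsed 1.1; H(120°)/H(120°) eclipsed 1.1; tBu(240°)/I(240°) eclipsed 4.4 → 6.6 kcal/mol.
I at 300° (staggered): tBu(240°)/I(300°) gauche 1.7 → 1.7 kcal/mol.
Max at 240° (6.6 kcal/mol), min at 60° (0.0 kcal/mol); barrier = 6.6 kcal/mol.

6.6 kcal/mol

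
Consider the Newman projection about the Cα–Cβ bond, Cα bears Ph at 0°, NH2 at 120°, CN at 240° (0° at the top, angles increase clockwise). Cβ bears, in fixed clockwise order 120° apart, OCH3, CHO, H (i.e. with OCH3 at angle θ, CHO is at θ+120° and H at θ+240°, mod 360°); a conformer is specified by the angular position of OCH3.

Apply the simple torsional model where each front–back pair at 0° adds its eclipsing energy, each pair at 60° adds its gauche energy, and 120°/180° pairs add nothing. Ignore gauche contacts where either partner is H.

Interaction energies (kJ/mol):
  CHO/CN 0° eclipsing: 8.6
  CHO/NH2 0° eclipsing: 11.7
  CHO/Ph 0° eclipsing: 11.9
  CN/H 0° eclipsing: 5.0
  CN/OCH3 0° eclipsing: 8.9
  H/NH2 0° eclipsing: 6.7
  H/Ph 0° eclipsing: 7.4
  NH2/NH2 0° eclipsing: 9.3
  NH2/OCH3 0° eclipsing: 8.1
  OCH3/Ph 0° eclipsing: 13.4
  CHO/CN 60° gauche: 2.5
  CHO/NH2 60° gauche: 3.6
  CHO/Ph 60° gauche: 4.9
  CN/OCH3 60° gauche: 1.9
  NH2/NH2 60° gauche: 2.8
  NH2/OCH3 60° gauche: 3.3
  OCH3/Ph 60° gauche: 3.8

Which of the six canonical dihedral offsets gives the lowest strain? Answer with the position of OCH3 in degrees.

180°

OCH3 at 0° is eclipsed. Ph at 0° is eclipsed with OCH3 at 0° (13.4); NH2 at 120° is eclipsed with CHO at 120° (11.7); CN at 240° is eclipsed with H at 240° (5.0). Total 30.1 kJ/mol.
OCH3 at 60° is staggered. Ph at 0° is gauche with OCH3 at 60° (3.8); NH2 at 120° is gauche with OCH3 at 60° (3.3); NH2 at 120° is gauche with CHO at 180° (3.6); CN at 240° is gauche with CHO at 180° (2.5). Total 13.2 kJ/mol.
OCH3 at 120° is eclipsed. Ph at 0° is eclipsed with H at 0° (7.4); NH2 at 120° is eclipsed with OCH3 at 120° (8.1); CN at 240° is eclipsed with CHO at 240° (8.6). Total 24.1 kJ/mol.
OCH3 at 180° is staggered. Ph at 0° is gauche with CHO at 300° (4.9); NH2 at 120° is gauche with OCH3 at 180° (3.3); CN at 240° is gauche with OCH3 at 180° (1.9); CN at 240° is gauche with CHO at 300° (2.5). Total 12.6 kJ/mol.
OCH3 at 240° is eclipsed. Ph at 0° is eclipsed with CHO at 0° (11.9); NH2 at 120° is eclipsed with H at 120° (6.7); CN at 240° is eclipsed with OCH3 at 240° (8.9). Total 27.5 kJ/mol.
OCH3 at 300° is staggered. Ph at 0° is gauche with OCH3 at 300° (3.8); Ph at 0° is gauche with CHO at 60° (4.9); NH2 at 120° is gauche with CHO at 60° (3.6); CN at 240° is gauche with OCH3 at 300° (1.9). Total 14.2 kJ/mol.
The minimum (12.6 kJ/mol) occurs with OCH3 at 180°.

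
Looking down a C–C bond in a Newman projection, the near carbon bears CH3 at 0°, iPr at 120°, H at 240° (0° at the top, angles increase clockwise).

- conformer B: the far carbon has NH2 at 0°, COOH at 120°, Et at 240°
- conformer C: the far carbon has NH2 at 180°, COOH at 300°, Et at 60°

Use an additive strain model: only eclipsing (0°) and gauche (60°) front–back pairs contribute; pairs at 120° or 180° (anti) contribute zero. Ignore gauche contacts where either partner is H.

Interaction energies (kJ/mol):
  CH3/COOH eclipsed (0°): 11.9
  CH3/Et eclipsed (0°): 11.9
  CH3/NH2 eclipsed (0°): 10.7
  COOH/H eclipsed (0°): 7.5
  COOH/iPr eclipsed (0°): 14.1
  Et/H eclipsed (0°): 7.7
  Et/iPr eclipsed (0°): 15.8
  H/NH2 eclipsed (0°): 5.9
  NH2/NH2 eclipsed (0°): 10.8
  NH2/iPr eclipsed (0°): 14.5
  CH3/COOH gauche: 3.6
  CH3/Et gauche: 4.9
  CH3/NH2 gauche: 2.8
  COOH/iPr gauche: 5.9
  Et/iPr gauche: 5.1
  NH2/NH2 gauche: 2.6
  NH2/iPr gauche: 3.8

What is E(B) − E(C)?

+15.1 kJ/mol

B is eclipsed. CH3 at 0° is eclipsed with NH2 at 0° (10.7); iPr at 120° is eclipsed with COOH at 120° (14.1); H at 240° is eclipsed with Et at 240° (7.7). Total 32.5 kJ/mol.
C is staggered. CH3 at 0° is gauche with COOH at 300° (3.6); CH3 at 0° is gauche with Et at 60° (4.9); iPr at 120° is gauche with NH2 at 180° (3.8); iPr at 120° is gauche with Et at 60° (5.1). Total 17.4 kJ/mol.
E(B) − E(C) = 32.5 − 17.4 = +15.1 kJ/mol.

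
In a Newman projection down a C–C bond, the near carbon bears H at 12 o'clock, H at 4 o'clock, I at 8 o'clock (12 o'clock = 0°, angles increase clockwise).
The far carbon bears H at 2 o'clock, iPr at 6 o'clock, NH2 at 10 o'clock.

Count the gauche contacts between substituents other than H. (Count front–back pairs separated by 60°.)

Non-H gauche pairs: I(240°)/iPr(180°); I(240°)/NH2(300°) — 2 interactions.

2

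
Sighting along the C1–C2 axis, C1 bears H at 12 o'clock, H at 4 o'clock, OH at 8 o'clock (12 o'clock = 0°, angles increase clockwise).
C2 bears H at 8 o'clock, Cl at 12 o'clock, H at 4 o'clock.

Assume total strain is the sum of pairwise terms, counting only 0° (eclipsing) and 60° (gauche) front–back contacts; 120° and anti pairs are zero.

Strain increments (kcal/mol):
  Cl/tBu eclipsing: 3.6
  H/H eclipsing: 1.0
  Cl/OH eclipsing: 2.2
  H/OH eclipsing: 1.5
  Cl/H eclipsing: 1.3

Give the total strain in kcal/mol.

This conformer (eclipsed): H(0°)/Cl(0°) eclipsed 1.3; H(120°)/H(120°) eclipsed 1.0; OH(240°)/H(240°) eclipsed 1.5 → 3.8 kcal/mol.

3.8 kcal/mol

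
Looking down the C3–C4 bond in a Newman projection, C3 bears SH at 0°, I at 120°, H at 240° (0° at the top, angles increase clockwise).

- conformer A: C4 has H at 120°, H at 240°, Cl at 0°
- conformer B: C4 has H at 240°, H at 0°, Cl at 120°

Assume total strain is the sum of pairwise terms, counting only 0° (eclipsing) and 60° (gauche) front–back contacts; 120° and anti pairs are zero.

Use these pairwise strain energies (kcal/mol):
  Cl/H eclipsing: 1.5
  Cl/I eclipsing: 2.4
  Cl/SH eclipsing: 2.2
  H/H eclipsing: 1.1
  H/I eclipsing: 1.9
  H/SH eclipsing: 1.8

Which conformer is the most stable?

A (eclipsed): SH(0°)/Cl(0°) eclipsed 2.2; I(120°)/H(120°) eclipsed 1.9; H(240°)/H(240°) eclipsed 1.1 → 5.2 kcal/mol.
B (eclipsed): SH(0°)/H(0°) eclipsed 1.8; I(120°)/Cl(120°) eclipsed 2.4; H(240°)/H(240°) eclipsed 1.1 → 5.3 kcal/mol.
A has the lowest total (5.2 kcal/mol).

A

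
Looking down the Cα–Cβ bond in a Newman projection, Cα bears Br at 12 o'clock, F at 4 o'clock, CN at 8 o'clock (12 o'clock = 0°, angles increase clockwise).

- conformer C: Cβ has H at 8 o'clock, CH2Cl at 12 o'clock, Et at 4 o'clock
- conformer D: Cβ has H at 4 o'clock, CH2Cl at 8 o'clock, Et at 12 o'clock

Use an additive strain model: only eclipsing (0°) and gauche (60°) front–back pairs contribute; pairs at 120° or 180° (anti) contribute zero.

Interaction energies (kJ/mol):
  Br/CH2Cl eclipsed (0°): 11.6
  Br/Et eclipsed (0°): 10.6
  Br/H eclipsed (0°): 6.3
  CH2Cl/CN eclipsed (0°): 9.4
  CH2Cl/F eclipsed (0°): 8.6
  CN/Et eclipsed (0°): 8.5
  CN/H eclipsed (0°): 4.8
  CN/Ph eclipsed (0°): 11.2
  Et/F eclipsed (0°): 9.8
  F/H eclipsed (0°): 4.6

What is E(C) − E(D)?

+1.6 kJ/mol

C (eclipsed): Br–CH2Cl eclipsed, F–Et eclipsed, CN–H eclipsed; 11.6 + 9.8 + 4.8 = 26.2 kJ/mol.
D (eclipsed): Br–Et eclipsed, F–H eclipsed, CN–CH2Cl eclipsed; 10.6 + 4.6 + 9.4 = 24.6 kJ/mol.
E(C) − E(D) = 26.2 − 24.6 = +1.6 kJ/mol.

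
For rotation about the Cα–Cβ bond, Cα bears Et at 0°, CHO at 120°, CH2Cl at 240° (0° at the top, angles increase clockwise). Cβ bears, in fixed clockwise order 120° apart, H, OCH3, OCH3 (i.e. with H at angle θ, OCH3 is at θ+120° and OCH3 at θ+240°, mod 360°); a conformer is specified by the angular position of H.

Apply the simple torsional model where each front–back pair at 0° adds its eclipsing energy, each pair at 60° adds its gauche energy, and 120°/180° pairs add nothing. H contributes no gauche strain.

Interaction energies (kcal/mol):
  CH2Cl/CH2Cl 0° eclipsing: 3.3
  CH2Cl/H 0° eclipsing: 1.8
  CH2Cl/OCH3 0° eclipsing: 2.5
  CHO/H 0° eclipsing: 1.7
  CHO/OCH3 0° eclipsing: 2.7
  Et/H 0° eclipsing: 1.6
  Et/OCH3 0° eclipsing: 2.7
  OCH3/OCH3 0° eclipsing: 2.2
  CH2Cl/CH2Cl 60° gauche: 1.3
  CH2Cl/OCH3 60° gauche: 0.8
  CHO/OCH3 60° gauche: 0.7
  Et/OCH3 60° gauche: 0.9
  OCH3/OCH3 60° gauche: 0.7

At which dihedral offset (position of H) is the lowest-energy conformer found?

300°

H at 0° (eclipsed): Et–H eclipsed, CHO–OCH3 eclipsed, CH2Cl–OCH3 eclipsed; 1.6 + 2.7 + 2.5 = 6.8 kcal/mol.
H at 60° (staggered): Et–OCH3 gauche, CHO–OCH3 gauche, CH2Cl–OCH3 gauche, CH2Cl–OCH3 gauche; 0.9 + 0.7 + 0.8 + 0.8 = 3.2 kcal/mol.
H at 120° (eclipsed): Et–OCH3 eclipsed, CHO–H eclipsed, CH2Cl–OCH3 eclipsed; 2.7 + 1.7 + 2.5 = 6.9 kcal/mol.
H at 180° (staggered): Et–OCH3 gauche, Et–OCH3 gauche, CHO–OCH3 gauche, CH2Cl–OCH3 gauche; 0.9 + 0.9 + 0.7 + 0.8 = 3.3 kcal/mol.
H at 240° (eclipsed): Et–OCH3 eclipsed, CHO–OCH3 eclipsed, CH2Cl–H eclipsed; 2.7 + 2.7 + 1.8 = 7.2 kcal/mol.
H at 300° (staggered): Et–OCH3 gauche, CHO–OCH3 gauche, CHO–OCH3 gauche, CH2Cl–OCH3 gauche; 0.9 + 0.7 + 0.7 + 0.8 = 3.1 kcal/mol.
The minimum (3.1 kcal/mol) occurs with H at 300°.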